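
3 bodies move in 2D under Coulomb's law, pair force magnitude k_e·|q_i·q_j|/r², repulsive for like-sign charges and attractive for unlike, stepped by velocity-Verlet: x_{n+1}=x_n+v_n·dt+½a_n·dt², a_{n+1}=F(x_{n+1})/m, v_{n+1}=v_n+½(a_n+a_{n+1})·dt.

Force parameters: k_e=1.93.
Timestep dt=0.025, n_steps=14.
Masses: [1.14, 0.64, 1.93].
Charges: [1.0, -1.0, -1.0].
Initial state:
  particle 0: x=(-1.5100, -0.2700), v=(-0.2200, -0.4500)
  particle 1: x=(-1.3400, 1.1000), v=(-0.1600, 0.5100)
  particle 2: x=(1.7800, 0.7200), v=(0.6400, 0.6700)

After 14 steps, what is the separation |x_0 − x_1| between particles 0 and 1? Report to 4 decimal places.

step 0: x0=(-1.5100, -0.2700) x1=(-1.3400, 1.1000) x2=(1.7800, 0.7200)
step 1: x0=(-1.5154, -0.2810) x1=(-1.3442, 1.1123) x2=(1.7960, 0.7367)
step 2: x0=(-1.5207, -0.2914) x1=(-1.3486, 1.1236) x2=(1.8120, 0.7535)
step 3: x0=(-1.5258, -0.3012) x1=(-1.3534, 1.1341) x2=(1.8281, 0.7701)
step 4: x0=(-1.5308, -0.3106) x1=(-1.3584, 1.1436) x2=(1.8441, 0.7868)
step 5: x0=(-1.5357, -0.3194) x1=(-1.3637, 1.1523) x2=(1.8602, 0.8035)
step 6: x0=(-1.5404, -0.3277) x1=(-1.3694, 1.1602) x2=(1.8762, 0.8201)
step 7: x0=(-1.5450, -0.3355) x1=(-1.3752, 1.1673) x2=(1.8923, 0.8367)
step 8: x0=(-1.5494, -0.3428) x1=(-1.3814, 1.1736) x2=(1.9084, 0.8533)
step 9: x0=(-1.5537, -0.3497) x1=(-1.3878, 1.1790) x2=(1.9245, 0.8698)
step 10: x0=(-1.5579, -0.3561) x1=(-1.3945, 1.1837) x2=(1.9406, 0.8864)
step 11: x0=(-1.5620, -0.3620) x1=(-1.4014, 1.1877) x2=(1.9568, 0.9029)
step 12: x0=(-1.5660, -0.3674) x1=(-1.4085, 1.1909) x2=(1.9729, 0.9194)
step 13: x0=(-1.5699, -0.3724) x1=(-1.4159, 1.1933) x2=(1.9891, 0.9359)
step 14: x0=(-1.5736, -0.3770) x1=(-1.4236, 1.1950) x2=(2.0052, 0.9524)

1.5791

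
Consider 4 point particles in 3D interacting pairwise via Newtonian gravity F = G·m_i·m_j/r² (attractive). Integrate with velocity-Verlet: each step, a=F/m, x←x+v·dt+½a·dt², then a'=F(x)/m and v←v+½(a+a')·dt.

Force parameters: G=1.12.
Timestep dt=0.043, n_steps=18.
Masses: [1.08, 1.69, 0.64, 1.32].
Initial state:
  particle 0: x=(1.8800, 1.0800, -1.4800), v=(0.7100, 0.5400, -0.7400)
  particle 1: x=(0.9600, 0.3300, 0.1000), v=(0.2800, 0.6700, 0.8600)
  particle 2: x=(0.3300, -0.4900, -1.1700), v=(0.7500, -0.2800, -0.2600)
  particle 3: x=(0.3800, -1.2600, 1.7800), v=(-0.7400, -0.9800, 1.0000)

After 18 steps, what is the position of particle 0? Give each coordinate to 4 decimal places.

step 0: x0=(1.8800, 1.0800, -1.4800) x1=(0.9600, 0.3300, 0.1000) x2=(0.3300, -0.4900, -1.1700) x3=(0.3800, -1.2600, 1.7800)
step 1: x0=(1.9102, 1.1029, -1.5114) x1=(0.9720, 0.3586, 0.1367) x2=(0.3627, -0.5016, -1.1806) x3=(0.3483, -1.3019, 1.8227)
step 2: x0=(1.9398, 1.1253, -1.5419) x1=(0.9840, 0.3869, 0.1730) x2=(0.3961, -0.5123, -1.1900) x3=(0.3167, -1.3433, 1.8647)
step 3: x0=(1.9688, 1.1471, -1.5717) x1=(0.9960, 0.4149, 0.2087) x2=(0.4301, -0.5222, -1.1982) x3=(0.2854, -1.3842, 1.9062)
step 4: x0=(1.9972, 1.1684, -1.6007) x1=(1.0079, 0.4424, 0.2441) x2=(0.4649, -0.5313, -1.2055) x3=(0.2542, -1.4246, 1.9471)
step 5: x0=(2.0252, 1.1892, -1.6290) x1=(1.0198, 0.4697, 0.2790) x2=(0.5001, -0.5395, -1.2117) x3=(0.2233, -1.4646, 1.9875)
step 6: x0=(2.0526, 1.2095, -1.6566) x1=(1.0316, 0.4966, 0.3134) x2=(0.5359, -0.5471, -1.2170) x3=(0.1925, -1.5042, 2.0274)
step 7: x0=(2.0795, 1.2295, -1.6835) x1=(1.0435, 0.5232, 0.3474) x2=(0.5722, -0.5538, -1.2213) x3=(0.1619, -1.5434, 2.0668)
step 8: x0=(2.1060, 1.2490, -1.7098) x1=(1.0553, 0.5495, 0.3811) x2=(0.6089, -0.5598, -1.2248) x3=(0.1315, -1.5821, 2.1058)
step 9: x0=(2.1321, 1.2681, -1.7354) x1=(1.0671, 0.5754, 0.4143) x2=(0.6460, -0.5651, -1.2275) x3=(0.1013, -1.6205, 2.1444)
step 10: x0=(2.1577, 1.2868, -1.7604) x1=(1.0789, 0.6011, 0.4472) x2=(0.6835, -0.5698, -1.2294) x3=(0.0712, -1.6585, 2.1826)
step 11: x0=(2.1829, 1.3052, -1.7849) x1=(1.0907, 0.6264, 0.4797) x2=(0.7214, -0.5737, -1.2305) x3=(0.0413, -1.6962, 2.2204)
step 12: x0=(2.2078, 1.3232, -1.8088) x1=(1.1025, 0.6514, 0.5118) x2=(0.7596, -0.5770, -1.2309) x3=(0.0116, -1.7335, 2.2579)
step 13: x0=(2.2323, 1.3408, -1.8321) x1=(1.1143, 0.6762, 0.5436) x2=(0.7980, -0.5796, -1.2305) x3=(-0.0179, -1.7704, 2.2951)
step 14: x0=(2.2564, 1.3582, -1.8549) x1=(1.1260, 0.7006, 0.5750) x2=(0.8368, -0.5816, -1.2295) x3=(-0.0473, -1.8071, 2.3319)
step 15: x0=(2.2802, 1.3752, -1.8772) x1=(1.1378, 0.7248, 0.6061) x2=(0.8758, -0.5829, -1.2279) x3=(-0.0765, -1.8434, 2.3684)
step 16: x0=(2.3036, 1.3919, -1.8989) x1=(1.1495, 0.7488, 0.6369) x2=(0.9150, -0.5836, -1.2257) x3=(-0.1055, -1.8794, 2.4046)
step 17: x0=(2.3267, 1.4083, -1.9202) x1=(1.1613, 0.7724, 0.6673) x2=(0.9545, -0.5838, -1.2228) x3=(-0.1344, -1.9151, 2.4405)
step 18: x0=(2.3495, 1.4243, -1.9410) x1=(1.1730, 0.7958, 0.6975) x2=(0.9941, -0.5833, -1.2194) x3=(-0.1631, -1.9506, 2.4762)

(2.3495, 1.4243, -1.9410)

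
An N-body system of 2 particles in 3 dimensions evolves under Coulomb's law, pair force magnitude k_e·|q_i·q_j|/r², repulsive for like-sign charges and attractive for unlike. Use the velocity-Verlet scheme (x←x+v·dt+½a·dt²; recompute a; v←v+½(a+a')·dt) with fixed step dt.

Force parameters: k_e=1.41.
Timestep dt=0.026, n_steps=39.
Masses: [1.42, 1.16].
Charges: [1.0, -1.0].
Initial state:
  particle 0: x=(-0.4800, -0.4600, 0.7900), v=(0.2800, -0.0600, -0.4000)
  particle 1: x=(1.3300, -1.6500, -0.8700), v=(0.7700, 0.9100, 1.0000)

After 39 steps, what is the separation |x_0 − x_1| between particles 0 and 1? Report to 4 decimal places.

2.1640

step 0: x0=(-0.4800, -0.4600, 0.7900) x1=(1.3300, -1.6500, -0.8700)
step 1: x0=(-0.4727, -0.4616, 0.7796) x1=(1.3500, -1.6263, -0.8440)
step 2: x0=(-0.4653, -0.4632, 0.7691) x1=(1.3699, -1.6026, -0.8179)
step 3: x0=(-0.4579, -0.4649, 0.7586) x1=(1.3897, -1.5788, -0.7917)
step 4: x0=(-0.4504, -0.4666, 0.7480) x1=(1.4095, -1.5550, -0.7655)
step 5: x0=(-0.4428, -0.4683, 0.7373) x1=(1.4291, -1.5311, -0.7392)
step 6: x0=(-0.4352, -0.4701, 0.7266) x1=(1.4487, -1.5072, -0.7128)
step 7: x0=(-0.4275, -0.4719, 0.7158) x1=(1.4682, -1.4832, -0.6863)
step 8: x0=(-0.4197, -0.4738, 0.7050) x1=(1.4876, -1.4592, -0.6598)
step 9: x0=(-0.4118, -0.4757, 0.6942) x1=(1.5069, -1.4351, -0.6333)
step 10: x0=(-0.4039, -0.4776, 0.6832) x1=(1.5261, -1.4110, -0.6066)
step 11: x0=(-0.3958, -0.4796, 0.6722) x1=(1.5452, -1.3868, -0.5799)
step 12: x0=(-0.3877, -0.4816, 0.6612) x1=(1.5642, -1.3626, -0.5531)
step 13: x0=(-0.3795, -0.4836, 0.6501) x1=(1.5831, -1.3383, -0.5263)
step 14: x0=(-0.3712, -0.4857, 0.6390) x1=(1.6019, -1.3140, -0.4994)
step 15: x0=(-0.3628, -0.4879, 0.6278) x1=(1.6205, -1.2896, -0.4724)
step 16: x0=(-0.3543, -0.4901, 0.6165) x1=(1.6391, -1.2652, -0.4453)
step 17: x0=(-0.3458, -0.4923, 0.6052) x1=(1.6575, -1.2407, -0.4182)
step 18: x0=(-0.3371, -0.4945, 0.5939) x1=(1.6758, -1.2162, -0.3911)
step 19: x0=(-0.3283, -0.4968, 0.5824) x1=(1.6940, -1.1917, -0.3638)
step 20: x0=(-0.3194, -0.4991, 0.5710) x1=(1.7120, -1.1671, -0.3365)
step 21: x0=(-0.3104, -0.5015, 0.5595) x1=(1.7300, -1.1424, -0.3092)
step 22: x0=(-0.3013, -0.5039, 0.5479) x1=(1.7477, -1.1178, -0.2818)
step 23: x0=(-0.2921, -0.5063, 0.5363) x1=(1.7654, -1.0930, -0.2543)
step 24: x0=(-0.2827, -0.5088, 0.5247) x1=(1.7829, -1.0683, -0.2268)
step 25: x0=(-0.2733, -0.5113, 0.5130) x1=(1.8002, -1.0435, -0.1992)
step 26: x0=(-0.2637, -0.5138, 0.5013) x1=(1.8174, -1.0186, -0.1716)
step 27: x0=(-0.2540, -0.5164, 0.4895) x1=(1.8345, -0.9937, -0.1439)
step 28: x0=(-0.2442, -0.5190, 0.4777) x1=(1.8514, -0.9688, -0.1162)
step 29: x0=(-0.2342, -0.5216, 0.4659) x1=(1.8681, -0.9439, -0.0884)
step 30: x0=(-0.2241, -0.5242, 0.4540) x1=(1.8847, -0.9189, -0.0606)
step 31: x0=(-0.2139, -0.5269, 0.4421) x1=(1.9011, -0.8939, -0.0327)
step 32: x0=(-0.2035, -0.5296, 0.4301) x1=(1.9174, -0.8688, -0.0049)
step 33: x0=(-0.1930, -0.5323, 0.4182) x1=(1.9335, -0.8438, 0.0231)
step 34: x0=(-0.1824, -0.5350, 0.4062) x1=(1.9494, -0.8187, 0.0510)
step 35: x0=(-0.1717, -0.5377, 0.3941) x1=(1.9652, -0.7936, 0.0790)
step 36: x0=(-0.1607, -0.5405, 0.3821) x1=(1.9807, -0.7684, 0.1070)
step 37: x0=(-0.1497, -0.5433, 0.3701) x1=(1.9961, -0.7433, 0.1350)
step 38: x0=(-0.1385, -0.5461, 0.3580) x1=(2.0114, -0.7181, 0.1631)
step 39: x0=(-0.1272, -0.5489, 0.3459) x1=(2.0265, -0.6929, 0.1911)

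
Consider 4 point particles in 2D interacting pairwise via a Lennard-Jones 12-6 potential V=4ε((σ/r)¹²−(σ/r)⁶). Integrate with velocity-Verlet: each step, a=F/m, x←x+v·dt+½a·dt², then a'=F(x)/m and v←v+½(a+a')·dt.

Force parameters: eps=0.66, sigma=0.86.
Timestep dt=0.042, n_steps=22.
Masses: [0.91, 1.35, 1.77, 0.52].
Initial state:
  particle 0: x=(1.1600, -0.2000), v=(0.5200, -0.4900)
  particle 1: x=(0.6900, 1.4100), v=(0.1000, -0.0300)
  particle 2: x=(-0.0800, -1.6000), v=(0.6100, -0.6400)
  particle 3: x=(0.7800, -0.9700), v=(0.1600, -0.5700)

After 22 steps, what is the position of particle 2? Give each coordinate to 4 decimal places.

(0.2878, -2.3214)

step 0: x0=(1.1600, -0.2000) x1=(0.6900, 1.4100) x2=(-0.0800, -1.6000) x3=(0.7800, -0.9700)
step 1: x0=(1.1899, -0.2040) x1=(0.6942, 1.4086) x2=(-0.0536, -1.6263) x3=(0.7700, -1.0246)
step 2: x0=(1.2228, -0.2016) x1=(0.6985, 1.4070) x2=(-0.0259, -1.6516) x3=(0.7500, -1.0932)
step 3: x0=(1.2542, -0.2014) x1=(0.7029, 1.4052) x2=(0.0014, -1.6772) x3=(0.7338, -1.1565)
step 4: x0=(1.2838, -0.2041) x1=(0.7073, 1.4032) x2=(0.0229, -1.7069) x3=(0.7406, -1.2001)
step 5: x0=(1.3116, -0.2094) x1=(0.7118, 1.4010) x2=(0.0346, -1.7435) x3=(0.7834, -1.2153)
step 6: x0=(1.3379, -0.2173) x1=(0.7163, 1.3986) x2=(0.0428, -1.7826) x3=(0.8407, -1.2171)
step 7: x0=(1.3625, -0.2281) x1=(0.7209, 1.3961) x2=(0.0515, -1.8212) x3=(0.8991, -1.2147)
step 8: x0=(1.3855, -0.2419) x1=(0.7256, 1.3934) x2=(0.0617, -1.8589) x3=(0.9552, -1.2102)
step 9: x0=(1.4069, -0.2588) x1=(0.7303, 1.3905) x2=(0.0733, -1.8954) x3=(1.0090, -1.2035)
step 10: x0=(1.4269, -0.2784) x1=(0.7351, 1.3875) x2=(0.0861, -1.9310) x3=(1.0608, -1.1947)
step 11: x0=(1.4463, -0.2995) x1=(0.7399, 1.3843) x2=(0.0999, -1.9659) x3=(1.1105, -1.1856)
step 12: x0=(1.4662, -0.3184) x1=(0.7448, 1.3811) x2=(0.1145, -2.0002) x3=(1.1564, -1.1819)
step 13: x0=(1.4888, -0.3297) x1=(0.7497, 1.3777) x2=(0.1297, -2.0340) x3=(1.1954, -1.1932)
step 14: x0=(1.5144, -0.3317) x1=(0.7547, 1.3742) x2=(0.1454, -2.0674) x3=(1.2272, -1.2217)
step 15: x0=(1.5412, -0.3296) x1=(0.7597, 1.3706) x2=(0.1616, -2.1004) x3=(1.2552, -1.2584)
step 16: x0=(1.5677, -0.3280) x1=(0.7648, 1.3668) x2=(0.1783, -2.1330) x3=(1.2819, -1.2953)
step 17: x0=(1.5934, -0.3290) x1=(0.7699, 1.3630) x2=(0.1955, -2.1652) x3=(1.3083, -1.3288)
step 18: x0=(1.6180, -0.3330) x1=(0.7750, 1.3591) x2=(0.2131, -2.1971) x3=(1.3349, -1.3577)
step 19: x0=(1.6417, -0.3405) x1=(0.7802, 1.3551) x2=(0.2312, -2.2286) x3=(1.3616, -1.3818)
step 20: x0=(1.6643, -0.3512) x1=(0.7855, 1.3511) x2=(0.2497, -2.2598) x3=(1.3886, -1.4008)
step 21: x0=(1.6859, -0.3653) x1=(0.7907, 1.3469) x2=(0.2685, -2.2908) x3=(1.4158, -1.4148)
step 22: x0=(1.7066, -0.3827) x1=(0.7960, 1.3426) x2=(0.2878, -2.3214) x3=(1.4434, -1.4237)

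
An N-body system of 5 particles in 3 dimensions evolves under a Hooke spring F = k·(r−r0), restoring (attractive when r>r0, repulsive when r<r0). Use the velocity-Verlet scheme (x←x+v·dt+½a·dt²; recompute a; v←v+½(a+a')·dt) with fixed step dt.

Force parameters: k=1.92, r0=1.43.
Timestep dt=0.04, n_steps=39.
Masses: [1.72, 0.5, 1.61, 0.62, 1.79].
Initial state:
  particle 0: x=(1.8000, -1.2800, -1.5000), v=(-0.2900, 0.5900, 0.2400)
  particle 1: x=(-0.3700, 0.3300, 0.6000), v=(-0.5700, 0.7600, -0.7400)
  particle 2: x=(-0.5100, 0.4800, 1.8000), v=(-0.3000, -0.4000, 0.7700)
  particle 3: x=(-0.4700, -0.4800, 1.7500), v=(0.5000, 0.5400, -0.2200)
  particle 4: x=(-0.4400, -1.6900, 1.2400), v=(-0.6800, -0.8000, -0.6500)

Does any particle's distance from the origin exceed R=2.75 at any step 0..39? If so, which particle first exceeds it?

step 0: x0=(1.8000, -1.2800, -1.5000) x1=(-0.3700, 0.3300, 0.6000) x2=(-0.5100, 0.4800, 1.8000) x3=(-0.4700, -0.4800, 1.7500) x4=(-0.4400, -1.6900, 1.2400)
step 1: x0=(1.7834, -1.2543, -1.4840) x1=(-0.3889, 0.3555, 0.5666) x2=(-0.5205, 0.4626, 1.8287) x3=(-0.4463, -0.4606, 1.7361) x4=(-0.4660, -1.7206, 1.2125)
step 2: x0=(1.7568, -1.2244, -1.4553) x1=(-0.4002, 0.3707, 0.5263) x2=(-0.5282, 0.4424, 1.8531) x3=(-0.4154, -0.4459, 1.7118) x4=(-0.4898, -1.7483, 1.1823)
step 3: x0=(1.7204, -1.1905, -1.4142) x1=(-0.4040, 0.3757, 0.4799) x2=(-0.5330, 0.4195, 1.8731) x3=(-0.3772, -0.4360, 1.6772) x4=(-0.5112, -1.7728, 1.1494)
step 4: x0=(1.6745, -1.1530, -1.3612) x1=(-0.4007, 0.3705, 0.4285) x2=(-0.5351, 0.3939, 1.8887) x3=(-0.3321, -0.4311, 1.6323) x4=(-0.5303, -1.7938, 1.1140)
step 5: x0=(1.6196, -1.1120, -1.2968) x1=(-0.3908, 0.3551, 0.3729) x2=(-0.5347, 0.3658, 1.8999) x3=(-0.2804, -0.4310, 1.5774) x4=(-0.5472, -1.8114, 1.0762)
step 6: x0=(1.5560, -1.0679, -1.2217) x1=(-0.3749, 0.3300, 0.3143) x2=(-0.5318, 0.3351, 1.9066) x3=(-0.2224, -0.4355, 1.5130) x4=(-0.5618, -1.8253, 1.0363)
step 7: x0=(1.4845, -1.0210, -1.1366) x1=(-0.3536, 0.2957, 0.2537) x2=(-0.5267, 0.3019, 1.9089) x3=(-0.1586, -0.4442, 1.4397) x4=(-0.5743, -1.8356, 0.9944)
step 8: x0=(1.4056, -0.9718, -1.0424) x1=(-0.3278, 0.2529, 0.1921) x2=(-0.5196, 0.2662, 1.9069) x3=(-0.0896, -0.4568, 1.3582) x4=(-0.5847, -1.8423, 0.9507)
step 9: x0=(1.3202, -0.9207, -0.9401) x1=(-0.2983, 0.2025, 0.1307) x2=(-0.5104, 0.2281, 1.9006) x3=(-0.0161, -0.4728, 1.2697) x4=(-0.5930, -1.8453, 0.9054)
step 10: x0=(1.2289, -0.8680, -0.8306) x1=(-0.2663, 0.1454, 0.0703) x2=(-0.4995, 0.1877, 1.8901) x3=(0.0612, -0.4915, 1.1753) x4=(-0.5994, -1.8448, 0.8588)
step 11: x0=(1.1328, -0.8143, -0.7150) x1=(-0.2327, 0.0827, 0.0119) x2=(-0.4870, 0.1450, 1.8755) x3=(0.1413, -0.5127, 1.0765) x4=(-0.6040, -1.8409, 0.8111)
step 12: x0=(1.0327, -0.7599, -0.5944) x1=(-0.1989, 0.0156, -0.0439) x2=(-0.4729, 0.1001, 1.8567) x3=(0.2235, -0.5357, 0.9747) x4=(-0.6070, -1.8338, 0.7625)
step 13: x0=(0.9295, -0.7053, -0.4699) x1=(-0.1660, -0.0547, -0.0965) x2=(-0.4574, 0.0530, 1.8341) x3=(0.3068, -0.5602, 0.8717) x4=(-0.6084, -1.8235, 0.7133)
step 14: x0=(0.8242, -0.6509, -0.3427) x1=(-0.1355, -0.1269, -0.1455) x2=(-0.4406, 0.0041, 1.8076) x3=(0.3905, -0.5860, 0.7691) x4=(-0.6084, -1.8105, 0.6636)
step 15: x0=(0.7178, -0.5969, -0.2136) x1=(-0.1088, -0.2000, -0.1909) x2=(-0.4227, -0.0467, 1.7775) x3=(0.4738, -0.6128, 0.6687) x4=(-0.6072, -1.7947, 0.6137)
step 16: x0=(0.6110, -0.5434, -0.0836) x1=(-0.0871, -0.2729, -0.2331) x2=(-0.4038, -0.0991, 1.7440) x3=(0.5564, -0.6406, 0.5724) x4=(-0.6049, -1.7766, 0.5638)
step 17: x0=(0.5043, -0.4905, 0.0466) x1=(-0.0716, -0.3453, -0.2732) x2=(-0.3839, -0.1530, 1.7073) x3=(0.6384, -0.6700, 0.4816) x4=(-0.6015, -1.7565, 0.5139)
step 18: x0=(0.3975, -0.4374, 0.1769) x1=(-0.0625, -0.4170, -0.3126) x2=(-0.3633, -0.2082, 1.6677) x3=(0.7213, -0.7018, 0.3971) x4=(-0.5973, -1.7345, 0.4643)
step 19: x0=(0.2900, -0.3837, 0.3078) x1=(-0.0590, -0.4887, -0.3527) x2=(-0.3420, -0.2646, 1.6255) x3=(0.8067, -0.7371, 0.3170) x4=(-0.5923, -1.7109, 0.4149)
step 20: x0=(0.1817, -0.3292, 0.4398) x1=(-0.0596, -0.5606, -0.3937) x2=(-0.3202, -0.3219, 1.5811) x3=(0.8942, -0.7753, 0.2393) x4=(-0.5866, -1.6861, 0.3660)
step 21: x0=(0.0729, -0.2742, 0.5726) x1=(-0.0630, -0.6328, -0.4351) x2=(-0.2980, -0.3801, 1.5348) x3=(0.9824, -0.8154, 0.1634) x4=(-0.5801, -1.6602, 0.3175)
step 22: x0=(-0.0362, -0.2189, 0.7056) x1=(-0.0680, -0.7048, -0.4758) x2=(-0.2754, -0.4393, 1.4869) x3=(1.0695, -0.8567, 0.0894) x4=(-0.5730, -1.6335, 0.2694)
step 23: x0=(-0.1450, -0.1634, 0.8377) x1=(-0.0738, -0.7760, -0.5149) x2=(-0.2524, -0.4995, 1.4379) x3=(1.1537, -0.8984, 0.0177) x4=(-0.5653, -1.6061, 0.2219)
step 24: x0=(-0.2534, -0.1078, 0.9683) x1=(-0.0800, -0.8456, -0.5514) x2=(-0.2288, -0.5611, 1.3880) x3=(1.2332, -0.9397, -0.0507) x4=(-0.5568, -1.5781, 0.1749)
step 25: x0=(-0.3611, -0.0522, 1.0967) x1=(-0.0859, -0.9129, -0.5843) x2=(-0.2042, -0.6244, 1.3369) x3=(1.3062, -0.9801, -0.1152) x4=(-0.5476, -1.5495, 0.1285)
step 26: x0=(-0.4680, 0.0031, 1.2227) x1=(-0.0913, -0.9770, -0.6130) x2=(-0.1783, -0.6896, 1.2843) x3=(1.3710, -1.0190, -0.1749) x4=(-0.5377, -1.5204, 0.0830)
step 27: x0=(-0.5737, 0.0575, 1.3459) x1=(-0.0957, -1.0372, -0.6368) x2=(-0.1510, -0.7564, 1.2299) x3=(1.4262, -1.0558, -0.2289) x4=(-0.5271, -1.4908, 0.0385)
step 28: x0=(-0.6778, 0.1101, 1.4659) x1=(-0.0990, -1.0929, -0.6552) x2=(-0.1221, -0.8244, 1.1735) x3=(1.4704, -1.0901, -0.2765) x4=(-0.5160, -1.4605, -0.0048)
step 29: x0=(-0.7796, 0.1603, 1.5818) x1=(-0.1010, -1.1436, -0.6678) x2=(-0.0919, -0.8931, 1.1153) x3=(1.5025, -1.1213, -0.3169) x4=(-0.5045, -1.4297, -0.0466)
step 30: x0=(-0.8785, 0.2071, 1.6930) x1=(-0.1018, -1.1888, -0.6746) x2=(-0.0606, -0.9621, 1.0555) x3=(1.5216, -1.1491, -0.3494) x4=(-0.4927, -1.3980, -0.0869)
step 31: x0=(-0.9737, 0.2499, 1.7985) x1=(-0.1012, -1.2281, -0.6752) x2=(-0.0283, -1.0311, 0.9946) x3=(1.5271, -1.1731, -0.3737) x4=(-0.4809, -1.3656, -0.1253)
step 32: x0=(-1.0647, 0.2880, 1.8975) x1=(-0.0994, -1.2616, -0.6698) x2=(0.0047, -1.0996, 0.9330) x3=(1.5187, -1.1929, -0.3891) x4=(-0.4692, -1.3321, -0.1616)
step 33: x0=(-1.1509, 0.3210, 1.9893) x1=(-0.0967, -1.2892, -0.6584) x2=(0.0380, -1.1674, 0.8712) x3=(1.4963, -1.2083, -0.3955) x4=(-0.4580, -1.2975, -0.1956)
step 34: x0=(-1.2317, 0.3482, 2.0731) x1=(-0.0932, -1.3110, -0.6411) x2=(0.0714, -1.2341, 0.8097) x3=(1.4602, -1.2190, -0.3927) x4=(-0.4475, -1.2616, -0.2270)
step 35: x0=(-1.3065, 0.3693, 2.1483) x1=(-0.0894, -1.3273, -0.6178) x2=(0.1047, -1.2997, 0.7492) x3=(1.4109, -1.2248, -0.3807) x4=(-0.4380, -1.2241, -0.2558)
step 36: x0=(-1.3750, 0.3840, 2.2143) x1=(-0.0856, -1.3386, -0.5888) x2=(0.1374, -1.3637, 0.6900) x3=(1.3493, -1.2257, -0.3595) x4=(-0.4299, -1.1849, -0.2818)
step 37: x0=(-1.4368, 0.3920, 2.2706) x1=(-0.0824, -1.3454, -0.5540) x2=(0.1693, -1.4263, 0.6327) x3=(1.2763, -1.2214, -0.3295) x4=(-0.4235, -1.1436, -0.3050)
step 38: x0=(-1.4915, 0.3930, 2.3168) x1=(-0.0804, -1.3483, -0.5132) x2=(0.2001, -1.4872, 0.5778) x3=(1.1933, -1.2119, -0.2908) x4=(-0.4190, -1.1000, -0.3252)
step 39: x0=(-1.5389, 0.3871, 2.3527) x1=(-0.0805, -1.3479, -0.4663) x2=(0.2295, -1.5465, 0.5257) x3=(1.1017, -1.1970, -0.2439) x4=(-0.4167, -1.0540, -0.3426)

yes, particle 0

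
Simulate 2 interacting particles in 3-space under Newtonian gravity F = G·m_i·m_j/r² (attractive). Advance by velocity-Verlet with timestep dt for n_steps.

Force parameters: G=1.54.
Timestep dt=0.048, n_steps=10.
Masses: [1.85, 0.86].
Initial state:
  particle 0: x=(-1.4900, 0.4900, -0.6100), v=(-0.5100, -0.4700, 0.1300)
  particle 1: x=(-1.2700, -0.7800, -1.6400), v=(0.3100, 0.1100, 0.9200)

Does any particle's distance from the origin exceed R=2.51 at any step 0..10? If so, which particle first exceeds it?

no

step 0: x0=(-1.4900, 0.4900, -0.6100) x1=(-1.2700, -0.7800, -1.6400)
step 1: x0=(-1.5144, 0.4670, -0.6041) x1=(-1.2553, -0.7738, -1.5951)
step 2: x0=(-1.5386, 0.4431, -0.5989) x1=(-1.2410, -0.7656, -1.5486)
step 3: x0=(-1.5626, 0.4182, -0.5945) x1=(-1.2272, -0.7554, -1.5005)
step 4: x0=(-1.5863, 0.3924, -0.5909) x1=(-1.2140, -0.7430, -1.4507)
step 5: x0=(-1.6096, 0.3654, -0.5881) x1=(-1.2016, -0.7282, -1.3992)
step 6: x0=(-1.6325, 0.3373, -0.5862) x1=(-1.1901, -0.7110, -1.3457)
step 7: x0=(-1.6549, 0.3079, -0.5851) x1=(-1.1798, -0.6910, -1.2904)
step 8: x0=(-1.6766, 0.2772, -0.5851) x1=(-1.1708, -0.6682, -1.2330)
step 9: x0=(-1.6976, 0.2450, -0.5860) x1=(-1.1635, -0.6421, -1.1734)
step 10: x0=(-1.7175, 0.2112, -0.5880) x1=(-1.1583, -0.6127, -1.1115)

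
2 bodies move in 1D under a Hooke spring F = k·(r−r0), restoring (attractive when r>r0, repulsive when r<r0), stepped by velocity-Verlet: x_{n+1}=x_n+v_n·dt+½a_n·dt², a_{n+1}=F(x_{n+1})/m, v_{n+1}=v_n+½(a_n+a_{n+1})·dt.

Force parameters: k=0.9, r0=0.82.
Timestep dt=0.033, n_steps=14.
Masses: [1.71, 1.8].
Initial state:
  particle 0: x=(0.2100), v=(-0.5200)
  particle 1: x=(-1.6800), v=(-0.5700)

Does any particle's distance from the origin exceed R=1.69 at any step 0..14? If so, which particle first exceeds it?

yes, particle 1

step 0: x0=(0.2100) x1=(-1.6800)
step 1: x0=(0.1925) x1=(-1.6985)
step 2: x0=(0.1745) x1=(-1.7165)
step 3: x0=(0.1558) x1=(-1.7338)
step 4: x0=(0.1365) x1=(-1.7506)
step 5: x0=(0.1165) x1=(-1.7668)
step 6: x0=(0.0960) x1=(-1.7824)
step 7: x0=(0.0749) x1=(-1.7974)
step 8: x0=(0.0531) x1=(-1.8119)
step 9: x0=(0.0308) x1=(-1.8258)
step 10: x0=(0.0079) x1=(-1.8391)
step 11: x0=(-0.0157) x1=(-1.8519)
step 12: x0=(-0.0398) x1=(-1.8641)
step 13: x0=(-0.0644) x1=(-1.8757)
step 14: x0=(-0.0897) x1=(-1.8869)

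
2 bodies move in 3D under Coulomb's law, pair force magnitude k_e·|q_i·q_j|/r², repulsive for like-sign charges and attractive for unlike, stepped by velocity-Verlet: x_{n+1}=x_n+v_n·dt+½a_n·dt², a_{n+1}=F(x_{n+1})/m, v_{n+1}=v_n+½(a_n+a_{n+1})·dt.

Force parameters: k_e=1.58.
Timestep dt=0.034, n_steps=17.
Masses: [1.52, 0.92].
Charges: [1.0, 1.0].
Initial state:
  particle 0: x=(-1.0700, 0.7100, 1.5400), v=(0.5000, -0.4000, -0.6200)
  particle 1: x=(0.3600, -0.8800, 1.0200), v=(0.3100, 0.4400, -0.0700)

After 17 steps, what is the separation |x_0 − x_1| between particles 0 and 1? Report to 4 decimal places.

step 0: x0=(-1.0700, 0.7100, 1.5400) x1=(0.3600, -0.8800, 1.0200)
step 1: x0=(-1.0531, 0.6965, 1.5189) x1=(0.3707, -0.8652, 1.0176)
step 2: x0=(-1.0363, 0.6832, 1.4980) x1=(0.3816, -0.8507, 1.0150)
step 3: x0=(-1.0197, 0.6700, 1.4770) x1=(0.3929, -0.8365, 1.0124)
step 4: x0=(-1.0033, 0.6571, 1.4562) x1=(0.4044, -0.8226, 1.0097)
step 5: x0=(-0.9871, 0.6443, 1.4353) x1=(0.4162, -0.8090, 1.0069)
step 6: x0=(-0.9711, 0.6318, 1.4146) x1=(0.4284, -0.7958, 1.0040)
step 7: x0=(-0.9553, 0.6194, 1.3939) x1=(0.4409, -0.7829, 1.0010)
step 8: x0=(-0.9397, 0.6073, 1.3732) x1=(0.4537, -0.7703, 0.9979)
step 9: x0=(-0.9242, 0.5953, 1.3527) x1=(0.4668, -0.7581, 0.9947)
step 10: x0=(-0.9091, 0.5836, 1.3321) x1=(0.4804, -0.7462, 0.9914)
step 11: x0=(-0.8941, 0.5721, 1.3117) x1=(0.4943, -0.7347, 0.9880)
step 12: x0=(-0.8793, 0.5608, 1.2912) x1=(0.5085, -0.7236, 0.9845)
step 13: x0=(-0.8648, 0.5497, 1.2709) x1=(0.5232, -0.7128, 0.9810)
step 14: x0=(-0.8506, 0.5388, 1.2505) x1=(0.5383, -0.7023, 0.9773)
step 15: x0=(-0.8366, 0.5282, 1.2303) x1=(0.5538, -0.6923, 0.9736)
step 16: x0=(-0.8228, 0.5178, 1.2101) x1=(0.5697, -0.6826, 0.9698)
step 17: x0=(-0.8093, 0.5076, 1.1899) x1=(0.5860, -0.6733, 0.9659)

1.8417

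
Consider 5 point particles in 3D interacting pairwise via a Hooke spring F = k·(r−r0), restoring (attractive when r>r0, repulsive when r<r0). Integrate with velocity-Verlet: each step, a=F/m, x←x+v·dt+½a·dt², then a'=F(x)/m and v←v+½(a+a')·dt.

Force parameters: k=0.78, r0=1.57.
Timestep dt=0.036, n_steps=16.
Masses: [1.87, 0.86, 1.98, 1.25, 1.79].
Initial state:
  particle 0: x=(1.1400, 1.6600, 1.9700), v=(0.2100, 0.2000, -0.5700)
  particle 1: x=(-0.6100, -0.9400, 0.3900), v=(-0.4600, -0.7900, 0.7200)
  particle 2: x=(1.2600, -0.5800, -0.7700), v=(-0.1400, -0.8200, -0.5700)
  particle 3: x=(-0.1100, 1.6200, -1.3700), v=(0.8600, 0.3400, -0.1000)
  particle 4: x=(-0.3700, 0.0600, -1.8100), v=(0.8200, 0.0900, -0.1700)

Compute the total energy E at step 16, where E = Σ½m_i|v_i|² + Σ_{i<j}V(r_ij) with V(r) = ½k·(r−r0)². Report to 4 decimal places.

12.7242

step 0: x0=(1.1400, 1.6600, 1.9700) x1=(-0.6100, -0.9400, 0.3900) x2=(1.2600, -0.5800, -0.7700) x3=(-0.1100, 1.6200, -1.3700) x4=(-0.3700, 0.0600, -1.8100)
step 1: x0=(1.1469, 1.6662, 1.9477) x1=(-0.6255, -0.9666, 0.4153) x2=(1.2546, -0.6090, -0.7902) x3=(-0.0786, 1.6313, -1.3724) x4=(-0.3401, 0.0634, -1.8151)
step 2: x0=(1.1524, 1.6703, 1.9218) x1=(-0.6387, -0.9893, 0.4390) x2=(1.2483, -0.6368, -0.8096) x3=(-0.0465, 1.6408, -1.3724) x4=(-0.3096, 0.0671, -1.8183)
step 3: x0=(1.1565, 1.6724, 1.8923) x1=(-0.6495, -1.0081, 0.4613) x2=(1.2414, -0.6634, -0.8283) x3=(-0.0137, 1.6484, -1.3700) x4=(-0.2784, 0.0712, -1.8196)
step 4: x0=(1.1592, 1.6725, 1.8593) x1=(-0.6578, -1.0229, 0.4817) x2=(1.2336, -0.6889, -0.8462) x3=(0.0198, 1.6540, -1.3652) x4=(-0.2465, 0.0755, -1.8188)
step 5: x0=(1.1607, 1.6704, 1.8230) x1=(-0.6637, -1.0336, 0.5004) x2=(1.2251, -0.7132, -0.8633) x3=(0.0539, 1.6576, -1.3580) x4=(-0.2141, 0.0802, -1.8162)
step 6: x0=(1.1608, 1.6663, 1.7832) x1=(-0.6669, -1.0403, 0.5172) x2=(1.2159, -0.7363, -0.8796) x3=(0.0886, 1.6592, -1.3486) x4=(-0.1812, 0.0851, -1.8116)
step 7: x0=(1.1596, 1.6601, 1.7402) x1=(-0.6676, -1.0428, 0.5319) x2=(1.2060, -0.7582, -0.8950) x3=(0.1237, 1.6587, -1.3369) x4=(-0.1478, 0.0903, -1.8052)
step 8: x0=(1.1572, 1.6518, 1.6939) x1=(-0.6655, -1.0413, 0.5446) x2=(1.1955, -0.7788, -0.9097) x3=(0.1593, 1.6562, -1.3229) x4=(-0.1139, 0.0958, -1.7968)
step 9: x0=(1.1535, 1.6415, 1.6446) x1=(-0.6608, -1.0357, 0.5551) x2=(1.1843, -0.7982, -0.9234) x3=(0.1953, 1.6517, -1.3068) x4=(-0.0796, 0.1015, -1.7867)
step 10: x0=(1.1487, 1.6292, 1.5923) x1=(-0.6533, -1.0260, 0.5635) x2=(1.1725, -0.8165, -0.9363) x3=(0.2316, 1.6451, -1.2886) x4=(-0.0449, 0.1075, -1.7747)
step 11: x0=(1.1428, 1.6149, 1.5371) x1=(-0.6432, -1.0124, 0.5695) x2=(1.1601, -0.8334, -0.9484) x3=(0.2682, 1.6365, -1.2683) x4=(-0.0099, 0.1137, -1.7611)
step 12: x0=(1.1357, 1.5986, 1.4791) x1=(-0.6303, -0.9949, 0.5734) x2=(1.1471, -0.8492, -0.9596) x3=(0.3050, 1.6258, -1.2462) x4=(0.0254, 0.1201, -1.7457)
step 13: x0=(1.1276, 1.5804, 1.4184) x1=(-0.6148, -0.9735, 0.5749) x2=(1.1337, -0.8638, -0.9700) x3=(0.3420, 1.6133, -1.2222) x4=(0.0609, 0.1268, -1.7288)
step 14: x0=(1.1186, 1.5604, 1.3553) x1=(-0.5966, -0.9485, 0.5741) x2=(1.1198, -0.8772, -0.9795) x3=(0.3791, 1.5987, -1.1964) x4=(0.0967, 0.1336, -1.7102)
step 15: x0=(1.1085, 1.5386, 1.2898) x1=(-0.5759, -0.9199, 0.5710) x2=(1.1054, -0.8894, -0.9881) x3=(0.4162, 1.5824, -1.1690) x4=(0.1326, 0.1406, -1.6902)
step 16: x0=(1.0977, 1.5151, 1.2220) x1=(-0.5527, -0.8879, 0.5657) x2=(1.0906, -0.9005, -0.9960) x3=(0.4534, 1.5642, -1.1400) x4=(0.1687, 0.1478, -1.6688)
step 0 velocities: v0=(0.2100, 0.2000, -0.5700) v1=(-0.4600, -0.7900, 0.7200) v2=(-0.1400, -0.8200, -0.5700) v3=(0.8600, 0.3400, -0.1000) v4=(0.8200, 0.0900, -0.1700)
step 0: KE=3.1471, PE=9.5800, E=12.7271
step 16 velocities: v0=(-0.3136, -0.6777, -1.9104) v1=(0.6793, 0.9339, -0.1786) v2=(-0.4160, -0.2924, -0.2063) v3=(1.0330, -0.5299, 0.8246) v4=(1.0042, 0.2026, 0.6142)
step 16: KE=7.3635, PE=5.3608, E=12.7242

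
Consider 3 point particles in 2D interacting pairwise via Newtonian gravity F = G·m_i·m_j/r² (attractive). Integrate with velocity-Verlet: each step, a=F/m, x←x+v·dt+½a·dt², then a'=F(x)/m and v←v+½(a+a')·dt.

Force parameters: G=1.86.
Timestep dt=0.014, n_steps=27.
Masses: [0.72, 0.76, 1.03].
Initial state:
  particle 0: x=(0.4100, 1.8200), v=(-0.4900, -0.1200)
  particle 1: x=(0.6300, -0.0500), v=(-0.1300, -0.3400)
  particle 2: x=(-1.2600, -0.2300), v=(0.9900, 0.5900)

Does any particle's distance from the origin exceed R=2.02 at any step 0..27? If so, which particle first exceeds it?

step 0: x0=(0.4100, 1.8200) x1=(0.6300, -0.0500) x2=(-1.2600, -0.2300)
step 1: x0=(0.4031, 1.8183) x1=(0.6281, -0.0547) x2=(-1.2461, -0.2217)
step 2: x0=(0.3962, 1.8164) x1=(0.6261, -0.0594) x2=(-1.2321, -0.2134)
step 3: x0=(0.3893, 1.8144) x1=(0.6240, -0.0640) x2=(-1.2180, -0.2051)
step 4: x0=(0.3824, 1.8123) x1=(0.6218, -0.0685) x2=(-1.2037, -0.1967)
step 5: x0=(0.3754, 1.8101) x1=(0.6195, -0.0730) x2=(-1.1894, -0.1882)
step 6: x0=(0.3684, 1.8078) x1=(0.6170, -0.0774) x2=(-1.1750, -0.1798)
step 7: x0=(0.3614, 1.8053) x1=(0.6144, -0.0817) x2=(-1.1604, -0.1713)
step 8: x0=(0.3543, 1.8027) x1=(0.6117, -0.0860) x2=(-1.1458, -0.1627)
step 9: x0=(0.3472, 1.8000) x1=(0.6088, -0.0902) x2=(-1.1310, -0.1542)
step 10: x0=(0.3401, 1.7971) x1=(0.6058, -0.0944) x2=(-1.1161, -0.1455)
step 11: x0=(0.3330, 1.7942) x1=(0.6027, -0.0984) x2=(-1.1011, -0.1369)
step 12: x0=(0.3258, 1.7911) x1=(0.5994, -0.1025) x2=(-1.0859, -0.1282)
step 13: x0=(0.3186, 1.7879) x1=(0.5960, -0.1064) x2=(-1.0707, -0.1195)
step 14: x0=(0.3114, 1.7845) x1=(0.5925, -0.1103) x2=(-1.0553, -0.1107)
step 15: x0=(0.3042, 1.7810) x1=(0.5888, -0.1141) x2=(-1.0398, -0.1019)
step 16: x0=(0.2969, 1.7774) x1=(0.5849, -0.1178) x2=(-1.0241, -0.0930)
step 17: x0=(0.2896, 1.7737) x1=(0.5809, -0.1214) x2=(-1.0083, -0.0842)
step 18: x0=(0.2822, 1.7698) x1=(0.5767, -0.1250) x2=(-0.9924, -0.0752)
step 19: x0=(0.2749, 1.7658) x1=(0.5724, -0.1285) x2=(-0.9763, -0.0663)
step 20: x0=(0.2675, 1.7616) x1=(0.5679, -0.1319) x2=(-0.9601, -0.0573)
step 21: x0=(0.2600, 1.7573) x1=(0.5632, -0.1353) x2=(-0.9437, -0.0482)
step 22: x0=(0.2526, 1.7529) x1=(0.5584, -0.1386) x2=(-0.9272, -0.0391)
step 23: x0=(0.2451, 1.7483) x1=(0.5534, -0.1417) x2=(-0.9105, -0.0300)
step 24: x0=(0.2375, 1.7436) x1=(0.5481, -0.1448) x2=(-0.8937, -0.0208)
step 25: x0=(0.2300, 1.7387) x1=(0.5427, -0.1479) x2=(-0.8767, -0.0116)
step 26: x0=(0.2224, 1.7337) x1=(0.5371, -0.1508) x2=(-0.8596, -0.0024)
step 27: x0=(0.2147, 1.7285) x1=(0.5313, -0.1536) x2=(-0.8422, 0.0069)

no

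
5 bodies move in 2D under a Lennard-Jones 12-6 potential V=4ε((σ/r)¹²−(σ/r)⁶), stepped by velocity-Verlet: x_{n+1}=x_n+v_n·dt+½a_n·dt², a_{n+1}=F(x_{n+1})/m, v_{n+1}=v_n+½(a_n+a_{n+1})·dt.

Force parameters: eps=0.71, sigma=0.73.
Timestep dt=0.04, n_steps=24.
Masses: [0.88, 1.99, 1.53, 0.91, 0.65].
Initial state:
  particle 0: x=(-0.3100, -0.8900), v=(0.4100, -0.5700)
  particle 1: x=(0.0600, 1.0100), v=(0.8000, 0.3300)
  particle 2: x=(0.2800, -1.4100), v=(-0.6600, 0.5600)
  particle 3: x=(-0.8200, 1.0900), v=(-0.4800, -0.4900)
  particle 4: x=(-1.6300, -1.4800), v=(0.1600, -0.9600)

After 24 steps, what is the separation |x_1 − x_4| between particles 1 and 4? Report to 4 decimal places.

step 0: x0=(-0.3100, -0.8900) x1=(0.0600, 1.0100) x2=(0.2800, -1.4100) x3=(-0.8200, 1.0900) x4=(-1.6300, -1.4800)
step 1: x0=(-0.2964, -0.9105) x1=(0.0911, 1.0233) x2=(0.2551, -1.3889) x3=(-0.8372, 1.0702) x4=(-1.6234, -1.5183)
step 2: x0=(-0.3151, -0.9033) x1=(0.1204, 1.0366) x2=(0.2486, -1.3838) x3=(-0.8505, 1.0502) x4=(-1.6162, -1.5564)
step 3: x0=(-0.3584, -0.8755) x1=(0.1480, 1.0499) x2=(0.2560, -1.3906) x3=(-0.8601, 1.0300) x4=(-1.6086, -1.5943)
step 4: x0=(-0.4043, -0.8458) x1=(0.1742, 1.0632) x2=(0.2647, -1.3986) x3=(-0.8667, 1.0099) x4=(-1.6005, -1.6319)
step 5: x0=(-0.4477, -0.8185) x1=(0.1993, 1.0765) x2=(0.2718, -1.4052) x3=(-0.8707, 0.9899) x4=(-1.5920, -1.6693)
step 6: x0=(-0.4882, -0.7940) x1=(0.2233, 1.0896) x2=(0.2770, -1.4102) x3=(-0.8725, 0.9700) x4=(-1.5829, -1.7063)
step 7: x0=(-0.5263, -0.7719) x1=(0.2465, 1.1026) x2=(0.2806, -1.4140) x3=(-0.8724, 0.9502) x4=(-1.5734, -1.7430)
step 8: x0=(-0.5624, -0.7517) x1=(0.2689, 1.1154) x2=(0.2829, -1.4168) x3=(-0.8706, 0.9305) x4=(-1.5634, -1.7793)
step 9: x0=(-0.5970, -0.7329) x1=(0.2907, 1.1282) x2=(0.2841, -1.4188) x3=(-0.8673, 0.9110) x4=(-1.5530, -1.8153)
step 10: x0=(-0.6304, -0.7154) x1=(0.3118, 1.1408) x2=(0.2844, -1.4202) x3=(-0.8628, 0.8916) x4=(-1.5422, -1.8509)
step 11: x0=(-0.6628, -0.6989) x1=(0.3325, 1.1533) x2=(0.2841, -1.4210) x3=(-0.8572, 0.8722) x4=(-1.5310, -1.8861)
step 12: x0=(-0.6945, -0.6832) x1=(0.3527, 1.1657) x2=(0.2831, -1.4214) x3=(-0.8505, 0.8529) x4=(-1.5196, -1.9209)
step 13: x0=(-0.7255, -0.6681) x1=(0.3725, 1.1780) x2=(0.2817, -1.4214) x3=(-0.8430, 0.8336) x4=(-1.5078, -1.9554)
step 14: x0=(-0.7559, -0.6535) x1=(0.3919, 1.1902) x2=(0.2798, -1.4211) x3=(-0.8346, 0.8142) x4=(-1.4958, -1.9896)
step 15: x0=(-0.7858, -0.6392) x1=(0.4110, 1.2022) x2=(0.2775, -1.4206) x3=(-0.8255, 0.7948) x4=(-1.4836, -2.0235)
step 16: x0=(-0.8154, -0.6250) x1=(0.4298, 1.2142) x2=(0.2749, -1.4199) x3=(-0.8158, 0.7752) x4=(-1.4711, -2.0571)
step 17: x0=(-0.8445, -0.6110) x1=(0.4484, 1.2260) x2=(0.2720, -1.4190) x3=(-0.8054, 0.7554) x4=(-1.4585, -2.0904)
step 18: x0=(-0.8734, -0.5968) x1=(0.4667, 1.2378) x2=(0.2688, -1.4179) x3=(-0.7946, 0.7353) x4=(-1.4457, -2.1234)
step 19: x0=(-0.9019, -0.5825) x1=(0.4847, 1.2494) x2=(0.2655, -1.4167) x3=(-0.7833, 0.7148) x4=(-1.4327, -2.1563)
step 20: x0=(-0.9300, -0.5677) x1=(0.5026, 1.2610) x2=(0.2619, -1.4154) x3=(-0.7717, 0.6939) x4=(-1.4196, -2.1889)
step 21: x0=(-0.9579, -0.5525) x1=(0.5203, 1.2725) x2=(0.2581, -1.4140) x3=(-0.7598, 0.6722) x4=(-1.4064, -2.2214)
step 22: x0=(-0.9853, -0.5365) x1=(0.5378, 1.2839) x2=(0.2542, -1.4125) x3=(-0.7476, 0.6499) x4=(-1.3931, -2.2536)
step 23: x0=(-1.0124, -0.5197) x1=(0.5552, 1.2952) x2=(0.2501, -1.4109) x3=(-0.7354, 0.6266) x4=(-1.3796, -2.2858)
step 24: x0=(-1.0390, -0.5018) x1=(0.5725, 1.3065) x2=(0.2459, -1.4092) x3=(-0.7231, 0.6022) x4=(-1.3661, -2.3177)

4.1101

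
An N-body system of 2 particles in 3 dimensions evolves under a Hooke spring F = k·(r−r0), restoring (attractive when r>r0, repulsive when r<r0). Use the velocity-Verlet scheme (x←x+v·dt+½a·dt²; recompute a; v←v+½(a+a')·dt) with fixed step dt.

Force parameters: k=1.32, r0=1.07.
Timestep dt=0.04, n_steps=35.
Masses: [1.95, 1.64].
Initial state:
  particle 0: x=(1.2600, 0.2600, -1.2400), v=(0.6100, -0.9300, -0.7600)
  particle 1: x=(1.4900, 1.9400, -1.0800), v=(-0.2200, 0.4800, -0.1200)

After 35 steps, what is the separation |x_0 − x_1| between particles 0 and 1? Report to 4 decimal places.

2.3642

step 0: x0=(1.2600, 0.2600, -1.2400) x1=(1.4900, 1.9400, -1.0800)
step 1: x0=(1.2844, 0.2231, -1.2704) x1=(1.4811, 1.9588, -1.0848)
step 2: x0=(1.3090, 0.1870, -1.3007) x1=(1.4722, 1.9767, -1.0898)
step 3: x0=(1.3336, 0.1517, -1.3309) x1=(1.4632, 1.9937, -1.0948)
step 4: x0=(1.3582, 0.1172, -1.3609) x1=(1.4540, 2.0097, -1.1000)
step 5: x0=(1.3829, 0.0836, -1.3909) x1=(1.4449, 2.0246, -1.1053)
step 6: x0=(1.4077, 0.0510, -1.4207) x1=(1.4357, 2.0383, -1.1108)
step 7: x0=(1.4324, 0.0194, -1.4504) x1=(1.4265, 2.0509, -1.1165)
step 8: x0=(1.4572, -0.0112, -1.4799) x1=(1.4172, 2.0622, -1.1223)
step 9: x0=(1.4819, -0.0407, -1.5092) x1=(1.4081, 2.0722, -1.1285)
step 10: x0=(1.5066, -0.0690, -1.5383) x1=(1.3989, 2.0808, -1.1348)
step 11: x0=(1.5312, -0.0961, -1.5671) x1=(1.3898, 2.0881, -1.1414)
step 12: x0=(1.5558, -0.1220, -1.5958) x1=(1.3809, 2.0938, -1.1483)
step 13: x0=(1.5802, -0.1466, -1.6242) x1=(1.3720, 2.0980, -1.1555)
step 14: x0=(1.6046, -0.1699, -1.6523) x1=(1.3633, 2.1007, -1.1631)
step 15: x0=(1.6287, -0.1919, -1.6801) x1=(1.3547, 2.1019, -1.1709)
step 16: x0=(1.6528, -0.2125, -1.7076) x1=(1.3464, 2.1014, -1.1792)
step 17: x0=(1.6766, -0.2318, -1.7348) x1=(1.3383, 2.0992, -1.1878)
step 18: x0=(1.7002, -0.2496, -1.7616) x1=(1.3304, 2.0954, -1.1968)
step 19: x0=(1.7236, -0.2660, -1.7882) x1=(1.3227, 2.0899, -1.2062)
step 20: x0=(1.7468, -0.2810, -1.8143) x1=(1.3154, 2.0826, -1.2160)
step 21: x0=(1.7697, -0.2945, -1.8401) x1=(1.3084, 2.0737, -1.2263)
step 22: x0=(1.7923, -0.3066, -1.8656) x1=(1.3017, 2.0629, -1.2370)
step 23: x0=(1.8146, -0.3171, -1.8906) x1=(1.2954, 2.0505, -1.2482)
step 24: x0=(1.8366, -0.3262, -1.9152) x1=(1.2895, 2.0363, -1.2599)
step 25: x0=(1.8583, -0.3339, -1.9394) x1=(1.2839, 2.0204, -1.2720)
step 26: x0=(1.8796, -0.3401, -1.9633) x1=(1.2788, 2.0027, -1.2846)
step 27: x0=(1.9005, -0.3448, -1.9866) x1=(1.2742, 1.9833, -1.2978)
step 28: x0=(1.9210, -0.3481, -2.0096) x1=(1.2700, 1.9621, -1.3114)
step 29: x0=(1.9411, -0.3499, -2.0321) x1=(1.2663, 1.9393, -1.3256)
step 30: x0=(1.9608, -0.3504, -2.0542) x1=(1.2630, 1.9148, -1.3403)
step 31: x0=(1.9801, -0.3494, -2.0759) x1=(1.2603, 1.8886, -1.3555)
step 32: x0=(1.9990, -0.3471, -2.0971) x1=(1.2581, 1.8608, -1.3712)
step 33: x0=(2.0174, -0.3434, -2.1179) x1=(1.2565, 1.8314, -1.3874)
step 34: x0=(2.0353, -0.3384, -2.1382) x1=(1.2554, 1.8004, -1.4042)
step 35: x0=(2.0527, -0.3321, -2.1581) x1=(1.2548, 1.7680, -1.4215)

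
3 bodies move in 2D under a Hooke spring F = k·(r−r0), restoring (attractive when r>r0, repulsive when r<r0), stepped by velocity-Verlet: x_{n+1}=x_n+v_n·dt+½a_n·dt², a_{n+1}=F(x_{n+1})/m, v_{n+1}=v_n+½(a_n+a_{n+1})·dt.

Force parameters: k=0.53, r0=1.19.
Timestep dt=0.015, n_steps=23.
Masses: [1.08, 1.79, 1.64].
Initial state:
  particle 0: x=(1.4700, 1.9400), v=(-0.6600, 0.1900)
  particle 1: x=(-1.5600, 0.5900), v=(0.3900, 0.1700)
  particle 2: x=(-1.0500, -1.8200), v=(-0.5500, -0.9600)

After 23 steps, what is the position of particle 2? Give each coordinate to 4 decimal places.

step 0: x0=(1.4700, 1.9400) x1=(-1.5600, 0.5900) x2=(-1.0500, -1.8200)
step 1: x0=(1.4599, 1.9426) x1=(-1.5541, 0.5925) x2=(-1.0582, -1.8343)
step 2: x0=(1.4494, 1.9449) x1=(-1.5480, 0.5950) x2=(-1.0663, -1.8482)
step 3: x0=(1.4384, 1.9467) x1=(-1.5418, 0.5975) x2=(-1.0742, -1.8619)
step 4: x0=(1.4271, 1.9482) x1=(-1.5354, 0.6000) x2=(-1.0821, -1.8752)
step 5: x0=(1.4153, 1.9492) x1=(-1.5289, 0.6024) x2=(-1.0898, -1.8883)
step 6: x0=(1.4031, 1.9498) x1=(-1.5223, 0.6048) x2=(-1.0974, -1.9011)
step 7: x0=(1.3905, 1.9500) x1=(-1.5155, 0.6072) x2=(-1.1049, -1.9135)
step 8: x0=(1.3775, 1.9498) x1=(-1.5086, 0.6095) x2=(-1.1123, -1.9257)
step 9: x0=(1.3641, 1.9492) x1=(-1.5016, 0.6118) x2=(-1.1195, -1.9375)
step 10: x0=(1.3503, 1.9482) x1=(-1.4944, 0.6140) x2=(-1.1266, -1.9491)
step 11: x0=(1.3361, 1.9468) x1=(-1.4871, 0.6163) x2=(-1.1336, -1.9603)
step 12: x0=(1.3215, 1.9449) x1=(-1.4796, 0.6184) x2=(-1.1405, -1.9712)
step 13: x0=(1.3065, 1.9427) x1=(-1.4721, 0.6206) x2=(-1.1473, -1.9818)
step 14: x0=(1.2912, 1.9400) x1=(-1.4644, 0.6227) x2=(-1.1540, -1.9921)
step 15: x0=(1.2754, 1.9370) x1=(-1.4566, 0.6247) x2=(-1.1605, -2.0020)
step 16: x0=(1.2593, 1.9335) x1=(-1.4486, 0.6268) x2=(-1.1669, -2.0117)
step 17: x0=(1.2427, 1.9296) x1=(-1.4406, 0.6287) x2=(-1.1732, -2.0210)
step 18: x0=(1.2258, 1.9253) x1=(-1.4324, 0.6307) x2=(-1.1794, -2.0300)
step 19: x0=(1.2086, 1.9206) x1=(-1.4241, 0.6325) x2=(-1.1854, -2.0387)
step 20: x0=(1.1909, 1.9154) x1=(-1.4157, 0.6344) x2=(-1.1914, -2.0471)
step 21: x0=(1.1729, 1.9099) x1=(-1.4072, 0.6362) x2=(-1.1972, -2.0551)
step 22: x0=(1.1545, 1.9040) x1=(-1.3986, 0.6379) x2=(-1.2029, -2.0628)
step 23: x0=(1.1358, 1.8976) x1=(-1.3899, 0.6396) x2=(-1.2085, -2.0702)

(-1.2085, -2.0702)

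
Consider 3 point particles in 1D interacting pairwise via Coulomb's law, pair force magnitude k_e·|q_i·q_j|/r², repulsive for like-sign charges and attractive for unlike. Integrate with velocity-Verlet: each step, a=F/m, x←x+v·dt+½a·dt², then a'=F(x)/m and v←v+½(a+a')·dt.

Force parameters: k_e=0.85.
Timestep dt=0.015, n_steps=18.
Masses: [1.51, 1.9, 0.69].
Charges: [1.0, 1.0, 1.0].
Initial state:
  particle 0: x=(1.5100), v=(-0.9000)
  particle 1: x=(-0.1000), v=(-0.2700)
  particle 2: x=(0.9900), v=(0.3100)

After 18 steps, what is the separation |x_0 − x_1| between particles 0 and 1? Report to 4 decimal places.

step 0: x0=(1.5100) x1=(-0.1000) x2=(0.9900)
step 1: x0=(1.4968) x1=(-0.1041) x2=(0.9943)
step 2: x0=(1.4841) x1=(-0.1083) x2=(0.9976)
step 3: x0=(1.4720) x1=(-0.1127) x2=(1.0001)
step 4: x0=(1.4605) x1=(-0.1172) x2=(1.0015)
step 5: x0=(1.4496) x1=(-0.1218) x2=(1.0018)
step 6: x0=(1.4395) x1=(-0.1265) x2=(1.0010)
step 7: x0=(1.4301) x1=(-0.1313) x2=(0.9989)
step 8: x0=(1.4213) x1=(-0.1363) x2=(0.9956)
step 9: x0=(1.4134) x1=(-0.1414) x2=(0.9910)
step 10: x0=(1.4062) x1=(-0.1466) x2=(0.9850)
step 11: x0=(1.3998) x1=(-0.1519) x2=(0.9776)
step 12: x0=(1.3941) x1=(-0.1573) x2=(0.9690)
step 13: x0=(1.3892) x1=(-0.1629) x2=(0.9590)
step 14: x0=(1.3850) x1=(-0.1686) x2=(0.9477)
step 15: x0=(1.3816) x1=(-0.1744) x2=(0.9352)
step 16: x0=(1.3788) x1=(-0.1803) x2=(0.9216)
step 17: x0=(1.3767) x1=(-0.1864) x2=(0.9068)
step 18: x0=(1.3752) x1=(-0.1926) x2=(0.8911)

1.5677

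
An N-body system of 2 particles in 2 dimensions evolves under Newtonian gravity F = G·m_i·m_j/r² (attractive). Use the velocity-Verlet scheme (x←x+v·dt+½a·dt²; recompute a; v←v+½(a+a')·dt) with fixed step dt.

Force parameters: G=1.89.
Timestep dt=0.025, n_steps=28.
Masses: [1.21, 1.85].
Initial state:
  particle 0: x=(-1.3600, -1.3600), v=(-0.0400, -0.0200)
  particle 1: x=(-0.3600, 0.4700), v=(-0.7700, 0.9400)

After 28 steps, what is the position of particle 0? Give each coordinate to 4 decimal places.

(-1.3193, -1.2060)

step 0: x0=(-1.3600, -1.3600) x1=(-0.3600, 0.4700)
step 1: x0=(-1.3609, -1.3603) x1=(-0.3793, 0.4934)
step 2: x0=(-1.3615, -1.3601) x1=(-0.3988, 0.5164)
step 3: x0=(-1.3619, -1.3595) x1=(-0.4184, 0.5392)
step 4: x0=(-1.3622, -1.3585) x1=(-0.4382, 0.5617)
step 5: x0=(-1.3622, -1.3570) x1=(-0.4581, 0.5839)
step 6: x0=(-1.3620, -1.3551) x1=(-0.4781, 0.6059)
step 7: x0=(-1.3616, -1.3528) x1=(-0.4983, 0.6275)
step 8: x0=(-1.3610, -1.3500) x1=(-0.5186, 0.6489)
step 9: x0=(-1.3602, -1.3469) x1=(-0.5390, 0.6700)
step 10: x0=(-1.3593, -1.3432) x1=(-0.5595, 0.6908)
step 11: x0=(-1.3582, -1.3392) x1=(-0.5801, 0.7113)
step 12: x0=(-1.3569, -1.3347) x1=(-0.6009, 0.7316)
step 13: x0=(-1.3555, -1.3299) x1=(-0.6217, 0.7515)
step 14: x0=(-1.3539, -1.3245) x1=(-0.6426, 0.7712)
step 15: x0=(-1.3522, -1.3188) x1=(-0.6637, 0.7907)
step 16: x0=(-1.3503, -1.3127) x1=(-0.6848, 0.8098)
step 17: x0=(-1.3483, -1.3061) x1=(-0.7060, 0.8287)
step 18: x0=(-1.3462, -1.2991) x1=(-0.7273, 0.8473)
step 19: x0=(-1.3440, -1.2917) x1=(-0.7486, 0.8656)
step 20: x0=(-1.3417, -1.2838) x1=(-0.7701, 0.8836)
step 21: x0=(-1.3392, -1.2756) x1=(-0.7916, 0.9014)
step 22: x0=(-1.3366, -1.2669) x1=(-0.8132, 0.9189)
step 23: x0=(-1.3340, -1.2578) x1=(-0.8348, 0.9361)
step 24: x0=(-1.3312, -1.2483) x1=(-0.8565, 0.9531)
step 25: x0=(-1.3283, -1.2383) x1=(-0.8783, 0.9697)
step 26: x0=(-1.3254, -1.2280) x1=(-0.9001, 0.9861)
step 27: x0=(-1.3224, -1.2172) x1=(-0.9220, 1.0023)
step 28: x0=(-1.3193, -1.2060) x1=(-0.9439, 1.0181)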